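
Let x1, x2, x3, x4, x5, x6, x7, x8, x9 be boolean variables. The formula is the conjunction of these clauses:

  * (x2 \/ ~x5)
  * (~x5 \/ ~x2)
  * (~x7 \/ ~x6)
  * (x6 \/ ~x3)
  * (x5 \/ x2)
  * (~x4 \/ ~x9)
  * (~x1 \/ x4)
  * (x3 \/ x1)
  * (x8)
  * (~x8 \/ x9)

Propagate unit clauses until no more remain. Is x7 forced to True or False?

False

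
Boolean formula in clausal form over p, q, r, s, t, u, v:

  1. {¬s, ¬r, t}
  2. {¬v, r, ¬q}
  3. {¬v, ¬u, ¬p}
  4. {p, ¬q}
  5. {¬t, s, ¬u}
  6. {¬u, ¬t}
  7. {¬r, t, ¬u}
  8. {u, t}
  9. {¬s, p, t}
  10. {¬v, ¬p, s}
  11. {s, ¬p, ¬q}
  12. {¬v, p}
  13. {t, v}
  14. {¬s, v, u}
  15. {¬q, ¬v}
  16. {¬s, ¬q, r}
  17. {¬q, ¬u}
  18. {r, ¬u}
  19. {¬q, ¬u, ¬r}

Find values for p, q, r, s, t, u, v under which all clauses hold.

p=False, q=False, r=False, s=False, t=True, u=False, v=False

Pure literal: q appears only negated; assign q = False.
Try p = False.
  then v is forced to False.
  then t is forced to True.
  then u is forced to False.
  then s is forced to False.
r is now unconstrained; take r = False.
Every clause has at least one true literal under this assignment.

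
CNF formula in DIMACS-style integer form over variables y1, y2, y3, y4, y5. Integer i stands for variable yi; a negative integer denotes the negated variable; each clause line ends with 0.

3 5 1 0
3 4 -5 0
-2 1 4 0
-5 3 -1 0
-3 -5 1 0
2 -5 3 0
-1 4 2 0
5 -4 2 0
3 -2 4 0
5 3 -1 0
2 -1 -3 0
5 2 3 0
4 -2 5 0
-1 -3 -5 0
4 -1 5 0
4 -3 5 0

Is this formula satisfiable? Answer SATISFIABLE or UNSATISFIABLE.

SATISFIABLE

Set y1 = True and propagate.
The remaining clauses are satisfied by y2 = True, y3 = True, y4 = True, y5 = False.
Every clause has at least one true literal under this assignment.
So y1=True, y2=True, y3=True, y4=True, y5=False is a satisfying assignment.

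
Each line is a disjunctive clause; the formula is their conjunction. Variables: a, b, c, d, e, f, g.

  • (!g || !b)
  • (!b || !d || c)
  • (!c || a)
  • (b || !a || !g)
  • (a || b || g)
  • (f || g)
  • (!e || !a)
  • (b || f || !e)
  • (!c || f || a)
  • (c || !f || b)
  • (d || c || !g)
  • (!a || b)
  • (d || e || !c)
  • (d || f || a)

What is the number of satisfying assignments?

5

Satisfying assignments:
  a=0 b=0 c=0 d=1 e=0 f=0 g=1
  a=0 b=1 c=0 d=0 e=0 f=1 g=0
  a=0 b=1 c=0 d=0 e=1 f=1 g=0
  a=1 b=1 c=0 d=0 e=0 f=1 g=0
  a=1 b=1 c=1 d=1 e=0 f=1 g=0
Count: 5.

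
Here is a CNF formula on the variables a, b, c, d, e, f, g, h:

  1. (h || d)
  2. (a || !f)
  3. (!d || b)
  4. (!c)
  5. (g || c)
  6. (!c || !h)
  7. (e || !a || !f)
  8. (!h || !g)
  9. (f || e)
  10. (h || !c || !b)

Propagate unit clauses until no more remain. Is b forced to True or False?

True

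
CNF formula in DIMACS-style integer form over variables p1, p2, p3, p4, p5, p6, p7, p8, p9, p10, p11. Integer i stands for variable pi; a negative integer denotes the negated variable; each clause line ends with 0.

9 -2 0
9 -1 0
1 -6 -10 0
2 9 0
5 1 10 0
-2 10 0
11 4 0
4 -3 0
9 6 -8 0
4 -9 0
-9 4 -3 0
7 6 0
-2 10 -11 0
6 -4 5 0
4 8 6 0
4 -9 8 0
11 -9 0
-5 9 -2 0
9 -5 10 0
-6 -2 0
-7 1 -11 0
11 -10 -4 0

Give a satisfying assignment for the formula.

p1=True  p2=True  p3=False  p4=True  p5=True  p6=False  p7=True  p8=True  p9=True  p10=True  p11=True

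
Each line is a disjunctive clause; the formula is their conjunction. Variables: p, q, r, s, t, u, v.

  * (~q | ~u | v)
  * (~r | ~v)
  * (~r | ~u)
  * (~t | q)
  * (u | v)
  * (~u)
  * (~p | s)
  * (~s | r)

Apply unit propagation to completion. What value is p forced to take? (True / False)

(~u) stands alone — u = False.
From (u | v) and u = False: v = True.
(~v | ~r) with v = True leaves only ~r, so r = False.
(~s | r): since r = False, the clause reduces to (~s). s = False.
From (~p | s) and s = False: p = False.

False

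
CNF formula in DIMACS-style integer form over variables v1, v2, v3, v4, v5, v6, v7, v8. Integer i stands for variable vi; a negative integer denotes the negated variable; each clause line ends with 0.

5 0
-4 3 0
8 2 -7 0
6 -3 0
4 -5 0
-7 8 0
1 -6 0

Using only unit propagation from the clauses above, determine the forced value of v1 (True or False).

True

Unit clause (v5) sets v5 = True.
In (!v5 || v4), !v5 is now false; v4 must hold, so v4 = True.
(v3 || !v4): since v4 = True, the clause reduces to (v3). v3 = True.
In (!v3 || v6), !v3 is now false; v6 must hold, so v6 = True.
(v1 || !v6) with v6 = True leaves only v1, so v1 = True.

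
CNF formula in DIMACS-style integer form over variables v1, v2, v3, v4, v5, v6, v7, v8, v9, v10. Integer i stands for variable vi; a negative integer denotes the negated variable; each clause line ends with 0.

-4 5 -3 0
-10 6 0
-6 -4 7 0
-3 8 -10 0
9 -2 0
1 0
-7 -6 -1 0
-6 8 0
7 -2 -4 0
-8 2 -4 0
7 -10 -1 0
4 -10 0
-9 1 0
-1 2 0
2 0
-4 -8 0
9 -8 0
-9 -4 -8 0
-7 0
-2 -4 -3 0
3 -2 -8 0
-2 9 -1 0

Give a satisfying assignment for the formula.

v1 = True, v2 = True, v3 = True, v4 = False, v5 = False, v6 = False, v7 = False, v8 = False, v9 = True, v10 = False

Unit propagation: (v1) forces v1 = True.
The clause (v2) is unit: v2 must be True.
(v9) is a unit clause, so v9 = True.
(~v7) is a unit clause, so v7 = False.
(~v4) is a unit clause, so v4 = False.
The clause (~v10) is unit: v10 must be False.
Pure literal: v3 appears only positively; assign v3 = True.
Pure literal: v6 appears only negated; assign v6 = False.
v5, v8 are now unconstrained; take v5 = False, v8 = False.
Check each clause:
  1. (~v4 \/ v5 \/ ~v3) — ~v4 is true.
  2. (~v10 \/ v6) — ~v10 is true.
  3. (~v4 \/ ~v6 \/ v7) — ~v6 is true.
  4. (v8 \/ ~v10 \/ ~v3) — ~v10 is true.
  5. (~v2 \/ v9) — v9 is true.
  6. (v1) — v1 is true.
  7. (~v6 \/ ~v7 \/ ~v1) — ~v7 is true.
  8. (v8 \/ ~v6) — ~v6 is true.
  9. (~v4 \/ v7 \/ ~v2) — ~v4 is true.
  10. (~v4 \/ ~v8 \/ v2) — ~v8 is true.
  11. (v7 \/ ~v1 \/ ~v10) — ~v10 is true.
  12. (v4 \/ ~v10) — ~v10 is true.
  13. (v1 \/ ~v9) — v1 is true.
  14. (~v1 \/ v2) — v2 is true.
  15. (v2) — v2 is true.
  16. (~v4 \/ ~v8) — ~v8 is true.
  17. (~v8 \/ v9) — ~v8 is true.
  18. (~v8 \/ ~v9 \/ ~v4) — ~v8 is true.
  19. (~v7) — ~v7 is true.
  20. (~v4 \/ ~v3 \/ ~v2) — ~v4 is true.
  21. (~v2 \/ v3 \/ ~v8) — ~v8 is true.
  22. (~v1 \/ v9 \/ ~v2) — v9 is true.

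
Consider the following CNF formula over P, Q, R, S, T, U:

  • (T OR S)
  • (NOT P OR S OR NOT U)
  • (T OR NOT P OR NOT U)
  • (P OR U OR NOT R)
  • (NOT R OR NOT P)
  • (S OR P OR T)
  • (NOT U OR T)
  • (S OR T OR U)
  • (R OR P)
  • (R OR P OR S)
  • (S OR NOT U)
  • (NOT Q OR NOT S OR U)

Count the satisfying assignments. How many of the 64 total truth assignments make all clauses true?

Case analysis on P and S:
  P=T, S=T: remaining (Q,R,T,U) ∈ {(F,F,F,F); (F,F,T,F); (F,F,T,T); (T,F,T,T)} — 4.
  P=T, S=F: remaining (Q,R,T,U) ∈ {(F,F,T,F); (T,F,T,F)} — 2.
  P=F, S=T: remaining (Q,R,T,U) ∈ {(F,T,T,T); (T,T,T,T)} — 2.
  P=F, S=F: a clause becomes empty — 0.
Total: 4 + 2 + 2 + 0 = 8.

8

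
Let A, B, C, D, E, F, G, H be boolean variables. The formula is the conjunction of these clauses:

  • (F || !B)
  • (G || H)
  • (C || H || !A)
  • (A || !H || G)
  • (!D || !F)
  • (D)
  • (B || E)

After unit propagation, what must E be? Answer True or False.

True

Unit clause (D) sets D = True.
In (!D || !F), !D is now false; !F must hold, so F = False.
(!B || F) with F = False leaves only !B, so B = False.
From (B || E) and B = False: E = True.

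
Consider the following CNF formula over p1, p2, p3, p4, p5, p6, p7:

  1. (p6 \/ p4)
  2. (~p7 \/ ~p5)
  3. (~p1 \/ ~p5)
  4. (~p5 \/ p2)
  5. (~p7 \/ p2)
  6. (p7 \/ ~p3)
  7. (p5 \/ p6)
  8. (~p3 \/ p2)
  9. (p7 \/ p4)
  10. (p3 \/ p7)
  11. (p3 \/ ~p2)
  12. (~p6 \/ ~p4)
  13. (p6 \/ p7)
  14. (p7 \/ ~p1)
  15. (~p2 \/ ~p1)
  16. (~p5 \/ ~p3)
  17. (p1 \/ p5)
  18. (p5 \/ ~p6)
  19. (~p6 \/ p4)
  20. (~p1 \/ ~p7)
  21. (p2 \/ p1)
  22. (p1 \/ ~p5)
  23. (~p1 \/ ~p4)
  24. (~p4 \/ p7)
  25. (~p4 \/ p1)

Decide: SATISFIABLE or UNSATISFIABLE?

UNSATISFIABLE

p1 = True:
  propagation gives p5=False, p6=True; an empty clause results — contradiction.
p1 = False:
  propagation gives p5=True; an empty clause results — contradiction.
Every branch closes, so no satisfying assignment exists.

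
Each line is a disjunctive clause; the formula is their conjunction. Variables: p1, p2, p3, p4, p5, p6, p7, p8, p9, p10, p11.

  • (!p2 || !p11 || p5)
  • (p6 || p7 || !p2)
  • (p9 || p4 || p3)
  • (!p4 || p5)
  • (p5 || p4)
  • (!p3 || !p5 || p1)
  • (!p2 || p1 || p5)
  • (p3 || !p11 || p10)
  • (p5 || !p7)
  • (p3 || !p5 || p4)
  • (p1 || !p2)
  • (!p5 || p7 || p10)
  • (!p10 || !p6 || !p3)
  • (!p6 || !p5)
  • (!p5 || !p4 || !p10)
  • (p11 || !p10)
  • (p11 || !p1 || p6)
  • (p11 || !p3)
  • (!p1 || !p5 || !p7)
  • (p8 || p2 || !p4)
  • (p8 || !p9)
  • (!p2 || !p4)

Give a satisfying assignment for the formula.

p1=T  p2=F  p3=T  p4=F  p5=T  p6=F  p7=F  p8=T  p9=F  p10=T  p11=T

Check each clause:
  1. (p5 || !p11 || !p2) — p5 is true.
  2. (p7 || !p2 || p6) — !p2 is true.
  3. (p4 || p9 || p3) — p3 is true.
  4. (p5 || !p4) — !p4 is true.
  5. (p5 || p4) — p5 is true.
  6. (p1 || !p5 || !p3) — p1 is true.
  7. (!p2 || p1 || p5) — p1 is true.
  8. (p10 || !p11 || p3) — p10 is true.
  9. (!p7 || p5) — !p7 is true.
  10. (!p5 || p3 || p4) — p3 is true.
  11. (p1 || !p2) — p1 is true.
  12. (p7 || !p5 || p10) — p10 is true.
  13. (!p10 || !p6 || !p3) — !p6 is true.
  14. (!p6 || !p5) — !p6 is true.
  15. (!p4 || !p5 || !p10) — !p4 is true.
  16. (!p10 || p11) — p11 is true.
  17. (!p1 || p11 || p6) — p11 is true.
  18. (!p3 || p11) — p11 is true.
  19. (!p1 || !p7 || !p5) — !p7 is true.
  20. (p8 || p2 || !p4) — p8 is true.
  21. (p8 || !p9) — p8 is true.
  22. (!p4 || !p2) — !p4 is true.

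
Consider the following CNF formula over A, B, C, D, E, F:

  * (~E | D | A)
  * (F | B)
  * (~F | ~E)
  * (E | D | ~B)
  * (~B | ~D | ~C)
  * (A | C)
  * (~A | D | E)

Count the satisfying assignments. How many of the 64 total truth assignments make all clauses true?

9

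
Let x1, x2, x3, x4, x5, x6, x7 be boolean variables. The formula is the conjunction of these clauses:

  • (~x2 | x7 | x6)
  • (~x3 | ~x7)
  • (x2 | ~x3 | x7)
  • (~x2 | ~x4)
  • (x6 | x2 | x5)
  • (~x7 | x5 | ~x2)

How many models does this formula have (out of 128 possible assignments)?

36

Split on x2, then x7.
  x2=T, x7=T: remaining (x1,x3,x4,x5,x6) ∈ {(F,F,F,T,F); (F,F,F,T,T); (T,F,F,T,F); (T,F,F,T,T)} — 4.
  x2=T, x7=F: forces x4=F; x6=T; x1, x3, x5 free → 2^3 = 8.
  x2=F, x7=T: x1, x4 free; 3 ways for (x3,x5,x6) × 2^2 = 12.
  x2=F, x7=F: x1, x4 free; 3 ways for (x3,x5,x6) × 2^2 = 12.
Total: 4 + 8 + 12 + 12 = 36.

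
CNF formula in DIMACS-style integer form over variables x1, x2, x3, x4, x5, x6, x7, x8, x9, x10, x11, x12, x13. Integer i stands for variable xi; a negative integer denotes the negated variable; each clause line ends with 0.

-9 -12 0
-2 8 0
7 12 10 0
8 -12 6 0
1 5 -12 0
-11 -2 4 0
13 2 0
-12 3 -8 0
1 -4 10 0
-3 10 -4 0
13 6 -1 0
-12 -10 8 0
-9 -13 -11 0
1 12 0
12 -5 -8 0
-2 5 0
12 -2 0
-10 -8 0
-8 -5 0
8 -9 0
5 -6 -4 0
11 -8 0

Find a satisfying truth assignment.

x7 occurs only positively in the remaining clauses — set x7 = True.
x9 occurs only negated in the remaining clauses — set x9 = False.
Branch on x1: take x1 = False.
  then x12 is forced to True.
  then x5 is forced to True.
  then x8 is forced to False.
  then x2 is forced to False.
  then x6 is forced to True.
  then x13 is forced to True.
  then x10 is forced to False.
  then x4 is forced to False.
x3, x11 are now unconstrained; take x3 = False, x11 = True.
Every clause has at least one true literal under this assignment.
Check each clause:
  1. (~x9 | ~x12) — ~x9 is true.
  2. (~x2 | x8) — ~x2 is true.
  3. (x7 | x10 | x12) — x12 is true.
  4. (x8 | x6 | ~x12) — x6 is true.
  5. (x5 | x1 | ~x12) — x5 is true.
  6. (x4 | ~x11 | ~x2) — ~x2 is true.
  7. (x13 | x2) — x13 is true.
  8. (~x8 | ~x12 | x3) — ~x8 is true.
  9. (x10 | ~x4 | x1) — ~x4 is true.
  10. (~x3 | x10 | ~x4) — ~x4 is true.
  11. (x6 | x13 | ~x1) — x13 is true.
  12. (x8 | ~x12 | ~x10) — ~x10 is true.
  13. (~x11 | ~x13 | ~x9) — ~x9 is true.
  14. (x12 | x1) — x12 is true.
  15. (x12 | ~x5 | ~x8) — ~x8 is true.
  16. (x5 | ~x2) — x5 is true.
  17. (x12 | ~x2) — x12 is true.
  18. (~x8 | ~x10) — ~x8 is true.
  19. (~x8 | ~x5) — ~x8 is true.
  20. (x8 | ~x9) — ~x9 is true.
  21. (~x4 | x5 | ~x6) — ~x4 is true.
  22. (x11 | ~x8) — ~x8 is true.

x1 = False, x2 = False, x3 = False, x4 = False, x5 = True, x6 = True, x7 = True, x8 = False, x9 = False, x10 = False, x11 = True, x12 = True, x13 = True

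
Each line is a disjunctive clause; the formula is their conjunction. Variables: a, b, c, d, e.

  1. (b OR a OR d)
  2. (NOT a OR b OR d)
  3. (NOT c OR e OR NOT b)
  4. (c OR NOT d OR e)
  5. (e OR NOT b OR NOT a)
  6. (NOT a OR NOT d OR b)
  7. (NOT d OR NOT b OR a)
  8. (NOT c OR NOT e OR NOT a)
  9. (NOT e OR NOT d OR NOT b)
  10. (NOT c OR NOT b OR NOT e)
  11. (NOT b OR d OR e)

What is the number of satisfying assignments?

Satisfying assignments:
  a=0 b=0 c=0 d=1 e=1
  a=0 b=0 c=1 d=1 e=0
  a=0 b=0 c=1 d=1 e=1
  a=0 b=1 c=0 d=0 e=1
  a=1 b=1 c=0 d=0 e=1
Count: 5.

5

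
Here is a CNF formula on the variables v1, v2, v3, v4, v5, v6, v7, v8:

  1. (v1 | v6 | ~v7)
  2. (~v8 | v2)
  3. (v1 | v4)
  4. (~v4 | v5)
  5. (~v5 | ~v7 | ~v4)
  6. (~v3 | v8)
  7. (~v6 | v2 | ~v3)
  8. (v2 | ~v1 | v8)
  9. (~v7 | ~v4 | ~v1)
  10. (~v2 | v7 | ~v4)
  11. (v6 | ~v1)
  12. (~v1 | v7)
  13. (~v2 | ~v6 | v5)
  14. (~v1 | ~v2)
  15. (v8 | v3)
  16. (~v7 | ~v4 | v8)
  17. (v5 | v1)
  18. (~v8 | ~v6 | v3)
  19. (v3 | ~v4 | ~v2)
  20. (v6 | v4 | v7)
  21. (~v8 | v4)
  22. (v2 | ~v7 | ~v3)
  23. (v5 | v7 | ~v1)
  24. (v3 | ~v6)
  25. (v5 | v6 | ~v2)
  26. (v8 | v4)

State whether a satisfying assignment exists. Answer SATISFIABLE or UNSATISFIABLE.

v4 = True:
  propagation gives v5=True, v7=False, v2=False, v8=False; an empty clause results — contradiction.
v4 = False:
  propagation gives v1=True, v6=True, v7=True, v2=False; an empty clause results — contradiction.
Every branch closes, so no satisfying assignment exists.

UNSATISFIABLE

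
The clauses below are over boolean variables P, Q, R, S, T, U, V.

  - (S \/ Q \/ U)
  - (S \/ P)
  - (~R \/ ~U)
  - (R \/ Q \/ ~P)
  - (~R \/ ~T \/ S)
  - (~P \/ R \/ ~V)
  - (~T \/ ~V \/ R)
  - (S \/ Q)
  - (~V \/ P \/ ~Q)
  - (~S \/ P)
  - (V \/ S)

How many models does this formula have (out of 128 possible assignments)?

Case analysis on S and P:
  S=T, P=T: T free; 6 ways for (Q,R,U,V) × 2^1 = 12.
  S=T, P=F: a clause becomes empty — 0.
  S=F, P=T: remaining (Q,R,T,U,V) ∈ {(T,T,F,F,T)} — 1.
  S=F, P=F: a clause becomes empty — 0.
Total: 12 + 0 + 1 + 0 = 13.

13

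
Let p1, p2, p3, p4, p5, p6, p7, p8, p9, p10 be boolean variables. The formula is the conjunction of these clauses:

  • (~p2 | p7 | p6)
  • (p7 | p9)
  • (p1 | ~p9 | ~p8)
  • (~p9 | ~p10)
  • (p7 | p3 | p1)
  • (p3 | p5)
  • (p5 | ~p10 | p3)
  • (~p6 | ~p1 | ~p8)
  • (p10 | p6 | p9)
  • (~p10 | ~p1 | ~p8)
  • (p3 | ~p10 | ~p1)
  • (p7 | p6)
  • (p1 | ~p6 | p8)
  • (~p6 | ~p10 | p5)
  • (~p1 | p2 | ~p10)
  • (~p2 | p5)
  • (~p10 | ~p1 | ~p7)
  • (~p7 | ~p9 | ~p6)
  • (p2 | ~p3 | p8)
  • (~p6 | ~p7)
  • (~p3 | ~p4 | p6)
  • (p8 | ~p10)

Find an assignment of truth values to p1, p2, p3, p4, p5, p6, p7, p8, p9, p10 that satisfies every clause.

p4 occurs only negated in the remaining clauses — set p4 = False.
p5 occurs only positively in the remaining clauses — set p5 = True.
Set p1 = True and propagate.
Set p2 = False and propagate.
  then p10 is forced to False.
For the remaining variables, p3 = False, p6 = False, p7 = True, p8 = True, p9 = True works.
Check each clause:
  1. (~p2 | p6 | p7) — p7 is true.
  2. (p7 | p9) — p9 is true.
  3. (~p9 | p1 | ~p8) — p1 is true.
  4. (~p9 | ~p10) — ~p10 is true.
  5. (p3 | p7 | p1) — p1 is true.
  6. (p3 | p5) — p5 is true.
  7. (~p10 | p5 | p3) — p5 is true.
  8. (~p1 | ~p6 | ~p8) — ~p6 is true.
  9. (p6 | p10 | p9) — p9 is true.
  10. (~p10 | ~p8 | ~p1) — ~p10 is true.
  11. (~p10 | ~p1 | p3) — ~p10 is true.
  12. (p7 | p6) — p7 is true.
  13. (p8 | p1 | ~p6) — p8 is true.
  14. (~p6 | ~p10 | p5) — ~p6 is true.
  15. (p2 | ~p10 | ~p1) — ~p10 is true.
  16. (p5 | ~p2) — p5 is true.
  17. (~p10 | ~p7 | ~p1) — ~p10 is true.
  18. (~p7 | ~p9 | ~p6) — ~p6 is true.
  19. (~p3 | p2 | p8) — p8 is true.
  20. (~p7 | ~p6) — ~p6 is true.
  21. (~p3 | p6 | ~p4) — ~p4 is true.
  22. (~p10 | p8) — p8 is true.

p1=T  p2=F  p3=F  p4=F  p5=T  p6=F  p7=T  p8=T  p9=T  p10=F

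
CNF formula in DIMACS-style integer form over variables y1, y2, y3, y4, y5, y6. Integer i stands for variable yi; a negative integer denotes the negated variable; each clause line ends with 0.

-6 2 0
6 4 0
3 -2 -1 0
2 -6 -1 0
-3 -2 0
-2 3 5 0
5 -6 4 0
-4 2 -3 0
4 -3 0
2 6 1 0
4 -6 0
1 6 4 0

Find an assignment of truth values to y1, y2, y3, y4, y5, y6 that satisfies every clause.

y5 occurs only positively in the remaining clauses — set y5 = True.
Set y1 = True and propagate.
The remaining clauses are satisfied by y2 = False, y3 = False, y4 = True, y6 = False.
Check each clause:
  1. (y2 OR NOT y6) — NOT y6 is true.
  2. (y4 OR y6) — y4 is true.
  3. (NOT y1 OR NOT y2 OR y3) — NOT y2 is true.
  4. (NOT y1 OR NOT y6 OR y2) — NOT y6 is true.
  5. (NOT y2 OR NOT y3) — NOT y3 is true.
  6. (y3 OR y5 OR NOT y2) — y5 is true.
  7. (NOT y6 OR y5 OR y4) — NOT y6 is true.
  8. (y2 OR NOT y3 OR NOT y4) — NOT y3 is true.
  9. (NOT y3 OR y4) — y4 is true.
  10. (y1 OR y2 OR y6) — y1 is true.
  11. (NOT y6 OR y4) — NOT y6 is true.
  12. (y6 OR y1 OR y4) — y1 is true.

y1 = True  y2 = False  y3 = False  y4 = True  y5 = True  y6 = False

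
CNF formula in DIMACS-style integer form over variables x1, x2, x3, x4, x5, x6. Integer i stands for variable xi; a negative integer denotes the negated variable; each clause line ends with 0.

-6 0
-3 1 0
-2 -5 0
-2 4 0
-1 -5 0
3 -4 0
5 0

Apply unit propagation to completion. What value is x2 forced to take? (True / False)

False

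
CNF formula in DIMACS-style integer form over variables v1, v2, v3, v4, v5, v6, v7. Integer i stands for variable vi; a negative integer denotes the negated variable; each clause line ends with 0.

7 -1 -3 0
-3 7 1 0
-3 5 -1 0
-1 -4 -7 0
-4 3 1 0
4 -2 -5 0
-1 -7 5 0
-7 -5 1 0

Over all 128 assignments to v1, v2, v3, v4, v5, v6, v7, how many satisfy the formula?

Case analysis on v1 and v7:
  v1=1, v7=1: remaining (v2,v3,v4,v5,v6) ∈ {(0,0,0,1,0); (0,0,0,1,1); (0,1,0,1,0); (0,1,0,1,1)} — 4.
  v1=1, v7=0: v6 free; 7 ways for (v2,v3,v4,v5) × 2^1 = 14.
  v1=0, v7=1: v2, v6 free; 3 ways for (v3,v4,v5) × 2^2 = 12.
  v1=0, v7=0: v6 free; 3 ways for (v2,v3,v4,v5) × 2^1 = 6.
Total: 4 + 14 + 12 + 6 = 36.

36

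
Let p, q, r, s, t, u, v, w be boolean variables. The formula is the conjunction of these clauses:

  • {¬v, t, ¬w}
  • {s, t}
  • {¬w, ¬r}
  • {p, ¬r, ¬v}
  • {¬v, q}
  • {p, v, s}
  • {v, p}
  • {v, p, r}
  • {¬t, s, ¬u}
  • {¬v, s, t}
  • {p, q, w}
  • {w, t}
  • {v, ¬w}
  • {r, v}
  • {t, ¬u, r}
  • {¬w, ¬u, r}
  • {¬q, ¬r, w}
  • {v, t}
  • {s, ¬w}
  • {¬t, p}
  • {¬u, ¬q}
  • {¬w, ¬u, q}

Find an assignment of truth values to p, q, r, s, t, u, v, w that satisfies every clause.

p = True  q = False  r = True  s = True  t = True  u = True  v = False  w = False

p occurs only positively in the remaining clauses — set p = True.
Pure literal: s appears only positively; assign s = True.
Try q = False.
  then v is forced to False.
  then w is forced to False.
  then t is forced to True.
  then r is forced to True.
u is now unconstrained; take u = True.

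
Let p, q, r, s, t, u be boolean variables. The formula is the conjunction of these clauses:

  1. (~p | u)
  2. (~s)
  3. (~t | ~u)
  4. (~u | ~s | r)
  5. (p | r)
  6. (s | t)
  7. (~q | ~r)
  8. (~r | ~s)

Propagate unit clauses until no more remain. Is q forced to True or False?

False

(~s) stands alone — s = False.
(t | s): since s = False, the clause reduces to (t). t = True.
(~t | ~u) with t = True leaves only ~u, so u = False.
(~p | u) with u = False leaves only ~p, so p = False.
From (r | p) and p = False: r = True.
From (~q | ~r) and r = True: q = False.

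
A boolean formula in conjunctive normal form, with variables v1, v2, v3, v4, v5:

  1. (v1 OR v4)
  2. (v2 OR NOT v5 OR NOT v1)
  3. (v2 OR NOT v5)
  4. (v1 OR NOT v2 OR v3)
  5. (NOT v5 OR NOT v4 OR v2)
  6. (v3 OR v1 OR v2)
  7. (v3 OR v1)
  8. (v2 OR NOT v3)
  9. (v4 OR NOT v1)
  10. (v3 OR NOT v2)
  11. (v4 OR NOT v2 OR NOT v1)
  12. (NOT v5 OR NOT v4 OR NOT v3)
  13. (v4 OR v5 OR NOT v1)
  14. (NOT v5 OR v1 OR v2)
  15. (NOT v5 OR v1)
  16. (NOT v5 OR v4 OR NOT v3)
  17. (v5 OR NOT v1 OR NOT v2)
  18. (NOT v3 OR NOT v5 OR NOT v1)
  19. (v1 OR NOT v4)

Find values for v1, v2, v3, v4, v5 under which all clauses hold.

v1 = T, v2 = F, v3 = F, v4 = T, v5 = F

Check each clause:
  1. (v4 OR v1) — v1 is true.
  2. (v2 OR NOT v1 OR NOT v5) — NOT v5 is true.
  3. (NOT v5 OR v2) — NOT v5 is true.
  4. (NOT v2 OR v3 OR v1) — v1 is true.
  5. (NOT v4 OR NOT v5 OR v2) — NOT v5 is true.
  6. (v3 OR v2 OR v1) — v1 is true.
  7. (v1 OR v3) — v1 is true.
  8. (v2 OR NOT v3) — NOT v3 is true.
  9. (v4 OR NOT v1) — v4 is true.
  10. (v3 OR NOT v2) — NOT v2 is true.
  11. (v4 OR NOT v1 OR NOT v2) — v4 is true.
  12. (NOT v5 OR NOT v3 OR NOT v4) — NOT v5 is true.
  13. (v5 OR NOT v1 OR v4) — v4 is true.
  14. (v2 OR NOT v5 OR v1) — v1 is true.
  15. (NOT v5 OR v1) — v1 is true.
  16. (NOT v5 OR NOT v3 OR v4) — NOT v5 is true.
  17. (v5 OR NOT v1 OR NOT v2) — NOT v2 is true.
  18. (NOT v5 OR NOT v1 OR NOT v3) — NOT v5 is true.
  19. (v1 OR NOT v4) — v1 is true.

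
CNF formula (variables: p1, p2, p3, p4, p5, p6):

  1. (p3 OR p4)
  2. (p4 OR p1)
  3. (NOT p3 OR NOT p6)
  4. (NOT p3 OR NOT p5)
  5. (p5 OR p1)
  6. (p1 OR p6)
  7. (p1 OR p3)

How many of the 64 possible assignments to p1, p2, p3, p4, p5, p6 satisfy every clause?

12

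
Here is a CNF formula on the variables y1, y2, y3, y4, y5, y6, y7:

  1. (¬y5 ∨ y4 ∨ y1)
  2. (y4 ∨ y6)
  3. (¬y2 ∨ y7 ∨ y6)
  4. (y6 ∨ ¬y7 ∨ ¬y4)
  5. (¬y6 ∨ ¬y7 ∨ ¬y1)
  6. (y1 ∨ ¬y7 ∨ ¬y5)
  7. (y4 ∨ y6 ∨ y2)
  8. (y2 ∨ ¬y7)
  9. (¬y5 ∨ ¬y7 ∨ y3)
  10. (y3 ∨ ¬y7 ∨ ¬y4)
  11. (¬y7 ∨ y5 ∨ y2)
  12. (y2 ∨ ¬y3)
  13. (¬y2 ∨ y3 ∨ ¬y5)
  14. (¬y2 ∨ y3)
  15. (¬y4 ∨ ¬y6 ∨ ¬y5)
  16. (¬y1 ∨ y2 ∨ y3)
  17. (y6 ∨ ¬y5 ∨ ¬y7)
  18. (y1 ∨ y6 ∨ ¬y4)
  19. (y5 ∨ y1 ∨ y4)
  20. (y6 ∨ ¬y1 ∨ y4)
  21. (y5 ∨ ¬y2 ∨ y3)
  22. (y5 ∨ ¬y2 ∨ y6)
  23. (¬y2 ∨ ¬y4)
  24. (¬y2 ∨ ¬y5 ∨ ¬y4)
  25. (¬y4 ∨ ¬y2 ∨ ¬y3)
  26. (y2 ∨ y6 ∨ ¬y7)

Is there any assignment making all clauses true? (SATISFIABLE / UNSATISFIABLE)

Try y1 = False.
Branch on y2: take y2 = False.
  then y7 is forced to False.
  then y3 is forced to False.
The remaining clauses are satisfied by y4 = True, y5 = False, y6 = True.
So y1 = False, y2 = False, y3 = False, y4 = True, y5 = False, y6 = True, y7 = False is a satisfying assignment.

SATISFIABLE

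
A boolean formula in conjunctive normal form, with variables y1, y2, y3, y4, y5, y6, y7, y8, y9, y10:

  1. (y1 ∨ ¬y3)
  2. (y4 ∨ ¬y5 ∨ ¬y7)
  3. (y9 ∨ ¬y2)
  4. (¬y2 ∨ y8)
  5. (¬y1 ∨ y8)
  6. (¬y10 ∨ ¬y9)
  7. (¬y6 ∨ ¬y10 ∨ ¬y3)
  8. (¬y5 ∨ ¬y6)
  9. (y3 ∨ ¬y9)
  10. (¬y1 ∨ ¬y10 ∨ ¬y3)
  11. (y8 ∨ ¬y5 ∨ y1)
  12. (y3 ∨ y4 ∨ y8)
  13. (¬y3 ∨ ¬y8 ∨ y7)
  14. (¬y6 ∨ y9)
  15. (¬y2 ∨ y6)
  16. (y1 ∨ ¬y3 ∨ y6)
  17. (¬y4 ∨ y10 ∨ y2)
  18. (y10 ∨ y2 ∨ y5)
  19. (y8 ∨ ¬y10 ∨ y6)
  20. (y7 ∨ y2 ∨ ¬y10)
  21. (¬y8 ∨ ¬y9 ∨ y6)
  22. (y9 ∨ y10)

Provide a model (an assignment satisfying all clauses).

Try y1 = False.
  then y3 is forced to False.
  then y9 is forced to False.
  then y2 is forced to False.
  then y6 is forced to False.
  then y10 is forced to True.
  then y8 is forced to True.
  then y7 is forced to True.
Branch on y4: take y4 = False.
  then y5 is forced to False.

y1 = F, y2 = F, y3 = F, y4 = F, y5 = F, y6 = F, y7 = T, y8 = T, y9 = F, y10 = T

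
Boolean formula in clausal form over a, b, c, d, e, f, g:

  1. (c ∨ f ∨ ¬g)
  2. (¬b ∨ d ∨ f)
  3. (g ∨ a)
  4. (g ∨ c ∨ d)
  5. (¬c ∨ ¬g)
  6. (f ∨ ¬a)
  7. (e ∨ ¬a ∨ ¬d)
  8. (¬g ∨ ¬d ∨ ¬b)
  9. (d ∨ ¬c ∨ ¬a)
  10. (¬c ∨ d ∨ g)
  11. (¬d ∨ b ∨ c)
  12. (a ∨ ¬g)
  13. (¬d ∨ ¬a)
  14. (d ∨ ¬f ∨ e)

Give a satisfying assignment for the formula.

a=T, b=T, c=F, d=F, e=T, f=T, g=T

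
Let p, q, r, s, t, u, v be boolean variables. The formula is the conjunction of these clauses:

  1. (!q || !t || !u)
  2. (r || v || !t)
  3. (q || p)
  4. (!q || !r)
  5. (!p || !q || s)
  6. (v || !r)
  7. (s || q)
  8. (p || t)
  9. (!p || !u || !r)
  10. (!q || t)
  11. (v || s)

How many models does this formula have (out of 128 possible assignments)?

11

Split on q, then p.
  q=1, p=1: remaining (r,s,t,u,v) ∈ {(0,1,1,0,1)} — 1.
  q=1, p=0: remaining (r,s,t,u,v) ∈ {(0,0,1,0,1); (0,1,1,0,1)} — 2.
  q=0, p=1: 8 of the 32 assignments to (r,s,t,u,v) work.
  q=0, p=0: a clause becomes empty — 0.
Total: 1 + 2 + 8 + 0 = 11.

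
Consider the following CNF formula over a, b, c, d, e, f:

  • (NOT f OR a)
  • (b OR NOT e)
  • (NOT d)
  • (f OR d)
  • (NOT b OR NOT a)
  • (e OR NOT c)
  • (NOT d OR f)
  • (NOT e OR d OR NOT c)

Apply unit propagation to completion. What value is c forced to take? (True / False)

(NOT d) is a unit clause: d = False.
In (f OR d), d is now false; f must hold, so f = True.
(NOT f OR a) with f = True leaves only a, so a = True.
In (NOT a OR NOT b), NOT a is now false; NOT b must hold, so b = False.
From (NOT e OR b) and b = False: e = False.
(e OR NOT c): since e = False, the clause reduces to (NOT c). c = False.

False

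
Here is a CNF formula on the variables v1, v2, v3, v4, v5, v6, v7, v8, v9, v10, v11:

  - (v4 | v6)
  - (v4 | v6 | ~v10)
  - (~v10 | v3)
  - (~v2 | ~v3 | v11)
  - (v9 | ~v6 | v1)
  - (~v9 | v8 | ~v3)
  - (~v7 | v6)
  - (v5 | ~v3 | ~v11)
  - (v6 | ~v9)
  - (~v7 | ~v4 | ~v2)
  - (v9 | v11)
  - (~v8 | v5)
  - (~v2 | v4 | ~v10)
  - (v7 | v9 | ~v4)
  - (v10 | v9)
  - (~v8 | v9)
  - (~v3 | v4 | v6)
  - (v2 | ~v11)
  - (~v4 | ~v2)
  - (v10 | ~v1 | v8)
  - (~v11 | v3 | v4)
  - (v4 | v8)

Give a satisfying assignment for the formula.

v5 occurs only positively in the remaining clauses — set v5 = True.
Branch on v1: take v1 = True.
Branch on v2: take v2 = True.
  then v4 is forced to False.
  then v6 is forced to True.
  then v10 is forced to False.
  then v9 is forced to True.
  then v8 is forced to True.
Branch on v3: take v3 = True.
  then v11 is forced to True.
v7 is now unconstrained; take v7 = False.
Every clause has at least one true literal under this assignment.

v1=True, v2=True, v3=True, v4=False, v5=True, v6=True, v7=False, v8=True, v9=True, v10=False, v11=True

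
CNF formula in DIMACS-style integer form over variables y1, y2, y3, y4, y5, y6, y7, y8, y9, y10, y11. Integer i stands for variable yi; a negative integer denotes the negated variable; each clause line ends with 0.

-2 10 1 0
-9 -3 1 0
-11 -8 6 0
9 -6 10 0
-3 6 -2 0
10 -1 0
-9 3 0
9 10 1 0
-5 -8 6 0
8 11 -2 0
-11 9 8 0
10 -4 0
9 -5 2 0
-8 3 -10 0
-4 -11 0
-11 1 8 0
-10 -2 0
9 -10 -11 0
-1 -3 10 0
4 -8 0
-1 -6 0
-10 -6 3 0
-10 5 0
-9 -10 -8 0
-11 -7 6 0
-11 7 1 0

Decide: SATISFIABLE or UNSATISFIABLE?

Try y1 = True.
  then y10 is forced to True.
  then y2 is forced to False.
  then y6 is forced to False.
  then y5 is forced to True.
  then y8 is forced to False.
  then y9 is forced to True.
  then y3 is forced to True.
Set y4 = True and propagate.
  then y11 is forced to False.
y7 is now unconstrained; take y7 = True.
Every clause has at least one true literal under this assignment.
So y1 = T, y2 = F, y3 = T, y4 = T, y5 = T, y6 = F, y7 = T, y8 = F, y9 = T, y10 = T, y11 = F is a satisfying assignment.

SATISFIABLE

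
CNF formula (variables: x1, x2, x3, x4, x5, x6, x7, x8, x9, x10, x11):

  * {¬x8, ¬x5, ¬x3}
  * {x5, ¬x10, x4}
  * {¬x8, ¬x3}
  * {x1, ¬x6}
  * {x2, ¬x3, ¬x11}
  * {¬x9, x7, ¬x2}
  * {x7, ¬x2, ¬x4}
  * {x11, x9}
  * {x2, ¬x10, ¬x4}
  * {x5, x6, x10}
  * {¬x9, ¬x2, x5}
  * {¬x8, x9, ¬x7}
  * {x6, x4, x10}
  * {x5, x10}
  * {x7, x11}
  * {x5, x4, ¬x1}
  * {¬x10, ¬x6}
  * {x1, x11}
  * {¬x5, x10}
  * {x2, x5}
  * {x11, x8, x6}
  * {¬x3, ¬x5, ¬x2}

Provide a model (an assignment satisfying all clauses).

x1=True, x2=True, x3=True, x4=True, x5=False, x6=False, x7=True, x8=False, x9=False, x10=True, x11=True

Branch on x1: take x1 = True.
The remaining clauses are satisfied by x2 = True, x3 = True, x4 = True, x5 = False, x6 = False, x7 = True, x8 = False, x9 = False, x10 = True, x11 = True.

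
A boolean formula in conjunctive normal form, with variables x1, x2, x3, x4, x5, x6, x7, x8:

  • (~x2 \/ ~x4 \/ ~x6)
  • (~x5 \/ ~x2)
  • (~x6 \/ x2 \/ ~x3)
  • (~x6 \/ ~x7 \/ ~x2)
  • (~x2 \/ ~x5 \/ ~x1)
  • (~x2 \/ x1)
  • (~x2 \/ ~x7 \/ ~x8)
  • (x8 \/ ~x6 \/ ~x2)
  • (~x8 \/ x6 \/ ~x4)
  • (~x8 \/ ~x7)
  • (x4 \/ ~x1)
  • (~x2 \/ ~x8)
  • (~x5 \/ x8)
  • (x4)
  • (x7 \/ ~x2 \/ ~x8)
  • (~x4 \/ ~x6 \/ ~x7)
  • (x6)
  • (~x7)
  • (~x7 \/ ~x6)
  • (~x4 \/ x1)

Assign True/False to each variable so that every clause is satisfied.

(x4) is a unit clause, so x4 = True.
The clause (x6) is unit: x6 must be True.
(~x2) is a unit clause, so x2 = False.
(~x3) is a unit clause, so x3 = False.
(~x7) is a unit clause, so x7 = False.
Unit propagation: (x1) forces x1 = True.
Pure literal: x5 appears only negated; assign x5 = False.
x8 is now unconstrained; take x8 = False.

x1=True  x2=False  x3=False  x4=True  x5=False  x6=True  x7=False  x8=False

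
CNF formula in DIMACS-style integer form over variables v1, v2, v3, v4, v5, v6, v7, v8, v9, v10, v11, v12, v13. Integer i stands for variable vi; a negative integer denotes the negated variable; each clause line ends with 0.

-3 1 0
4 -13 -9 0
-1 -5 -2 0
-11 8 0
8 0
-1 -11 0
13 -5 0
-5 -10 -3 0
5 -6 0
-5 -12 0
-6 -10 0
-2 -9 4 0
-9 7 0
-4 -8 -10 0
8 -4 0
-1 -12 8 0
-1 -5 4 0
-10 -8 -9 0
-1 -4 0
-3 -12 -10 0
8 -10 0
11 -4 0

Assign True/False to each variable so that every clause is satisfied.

(v8) is a unit clause, so v8 = True.
Pure literal: v3 appears only negated; assign v3 = False.
Pure literal: v6 appears only negated; assign v6 = False.
Branch on v1: take v1 = False.
Set v2 = True and propagate.
Try v4 = True.
  then v10 is forced to False.
  then v11 is forced to True.
For the remaining variables, v5 = False, v7 = False, v9 = False, v12 = True, v13 = True works.
Check each clause:
  1. (NOT v3 OR v1) — NOT v3 is true.
  2. (v4 OR NOT v13 OR NOT v9) — v4 is true.
  3. (NOT v1 OR NOT v5 OR NOT v2) — NOT v5 is true.
  4. (v8 OR NOT v11) — v8 is true.
  5. (v8) — v8 is true.
  6. (NOT v1 OR NOT v11) — NOT v1 is true.
  7. (NOT v5 OR v13) — NOT v5 is true.
  8. (NOT v5 OR NOT v10 OR NOT v3) — NOT v5 is true.
  9. (NOT v6 OR v5) — NOT v6 is true.
  10. (NOT v12 OR NOT v5) — NOT v5 is true.
  11. (NOT v10 OR NOT v6) — NOT v6 is true.
  12. (NOT v2 OR v4 OR NOT v9) — v4 is true.
  13. (v7 OR NOT v9) — NOT v9 is true.
  14. (NOT v10 OR NOT v4 OR NOT v8) — NOT v10 is true.
  15. (v8 OR NOT v4) — v8 is true.
  16. (NOT v1 OR v8 OR NOT v12) — v8 is true.
  17. (v4 OR NOT v1 OR NOT v5) — NOT v5 is true.
  18. (NOT v8 OR NOT v10 OR NOT v9) — NOT v10 is true.
  19. (NOT v1 OR NOT v4) — NOT v1 is true.
  20. (NOT v12 OR NOT v10 OR NOT v3) — NOT v3 is true.
  21. (v8 OR NOT v10) — v8 is true.
  22. (NOT v4 OR v11) — v11 is true.

v1=0, v2=1, v3=0, v4=1, v5=0, v6=0, v7=0, v8=1, v9=0, v10=0, v11=1, v12=1, v13=1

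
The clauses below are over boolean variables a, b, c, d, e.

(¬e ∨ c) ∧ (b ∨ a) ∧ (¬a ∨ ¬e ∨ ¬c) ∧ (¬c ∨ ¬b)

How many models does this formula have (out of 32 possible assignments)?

8

Split on c, then a.
  c=T, a=T: remaining (b,d,e) ∈ {(F,F,F); (F,T,F)} — 2.
  c=T, a=F: a clause becomes empty — 0.
  c=F, a=T: remaining (b,d,e) ∈ {(F,F,F); (F,T,F); (T,F,F); (T,T,F)} — 4.
  c=F, a=F: remaining (b,d,e) ∈ {(T,F,F); (T,T,F)} — 2.
Total: 2 + 0 + 4 + 2 = 8.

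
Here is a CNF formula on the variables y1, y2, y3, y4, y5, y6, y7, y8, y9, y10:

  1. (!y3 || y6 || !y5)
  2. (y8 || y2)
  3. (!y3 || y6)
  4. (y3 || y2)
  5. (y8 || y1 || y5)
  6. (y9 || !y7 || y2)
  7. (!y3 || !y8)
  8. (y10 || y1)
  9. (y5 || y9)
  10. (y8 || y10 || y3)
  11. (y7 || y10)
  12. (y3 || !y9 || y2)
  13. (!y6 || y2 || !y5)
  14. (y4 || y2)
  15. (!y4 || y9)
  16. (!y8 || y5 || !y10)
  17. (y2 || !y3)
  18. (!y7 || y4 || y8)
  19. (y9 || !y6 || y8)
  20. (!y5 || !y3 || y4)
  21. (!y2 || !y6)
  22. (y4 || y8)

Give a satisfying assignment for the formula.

y1=True, y2=True, y3=False, y4=True, y5=True, y6=False, y7=True, y8=False, y9=True, y10=True

Check each clause:
  1. (!y5 || y6 || !y3) — !y3 is true.
  2. (y2 || y8) — y2 is true.
  3. (y6 || !y3) — !y3 is true.
  4. (y2 || y3) — y2 is true.
  5. (y5 || y8 || y1) — y1 is true.
  6. (!y7 || y2 || y9) — y9 is true.
  7. (!y3 || !y8) — !y8 is true.
  8. (y10 || y1) — y1 is true.
  9. (y5 || y9) — y9 is true.
  10. (y10 || y8 || y3) — y10 is true.
  11. (y10 || y7) — y10 is true.
  12. (y2 || y3 || !y9) — y2 is true.
  13. (y2 || !y5 || !y6) — !y6 is true.
  14. (y2 || y4) — y2 is true.
  15. (y9 || !y4) — y9 is true.
  16. (y5 || !y10 || !y8) — !y8 is true.
  17. (!y3 || y2) — y2 is true.
  18. (!y7 || y8 || y4) — y4 is true.
  19. (y9 || !y6 || y8) — y9 is true.
  20. (!y3 || y4 || !y5) — y4 is true.
  21. (!y6 || !y2) — !y6 is true.
  22. (y8 || y4) — y4 is true.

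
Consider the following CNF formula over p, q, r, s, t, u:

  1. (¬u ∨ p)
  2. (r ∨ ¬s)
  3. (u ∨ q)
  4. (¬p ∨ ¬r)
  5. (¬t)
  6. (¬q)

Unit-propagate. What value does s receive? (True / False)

Unit clause (¬t) sets t = False.
Unit clause (¬q) sets q = False.
(q ∨ u) with q = False leaves only u, so u = True.
(p ∨ ¬u) with u = True leaves only p, so p = True.
(¬r ∨ ¬p) with p = True leaves only ¬r, so r = False.
In (r ∨ ¬s), r is now false; ¬s must hold, so s = False.

False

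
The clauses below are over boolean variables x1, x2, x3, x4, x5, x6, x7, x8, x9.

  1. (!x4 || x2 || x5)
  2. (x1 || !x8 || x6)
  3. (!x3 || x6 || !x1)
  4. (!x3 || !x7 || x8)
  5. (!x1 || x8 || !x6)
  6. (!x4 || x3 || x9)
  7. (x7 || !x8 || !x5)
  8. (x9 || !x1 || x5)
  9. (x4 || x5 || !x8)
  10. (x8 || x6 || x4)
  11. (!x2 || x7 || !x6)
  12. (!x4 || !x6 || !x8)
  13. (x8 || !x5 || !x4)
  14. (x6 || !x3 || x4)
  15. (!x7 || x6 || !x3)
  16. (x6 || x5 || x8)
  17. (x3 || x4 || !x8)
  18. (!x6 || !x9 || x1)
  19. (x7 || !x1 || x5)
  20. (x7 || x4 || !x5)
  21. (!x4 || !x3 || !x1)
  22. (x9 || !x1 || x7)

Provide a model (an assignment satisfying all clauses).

x1=T, x2=T, x3=T, x4=F, x5=T, x6=T, x7=T, x8=T, x9=T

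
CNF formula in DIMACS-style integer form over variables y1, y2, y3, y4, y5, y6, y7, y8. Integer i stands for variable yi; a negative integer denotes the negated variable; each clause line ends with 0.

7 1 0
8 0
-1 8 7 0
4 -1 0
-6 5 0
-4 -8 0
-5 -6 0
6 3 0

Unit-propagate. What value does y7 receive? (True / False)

True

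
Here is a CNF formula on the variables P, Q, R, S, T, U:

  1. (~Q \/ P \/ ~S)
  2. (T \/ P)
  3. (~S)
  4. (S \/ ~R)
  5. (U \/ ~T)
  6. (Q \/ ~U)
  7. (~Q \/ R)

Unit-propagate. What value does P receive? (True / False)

True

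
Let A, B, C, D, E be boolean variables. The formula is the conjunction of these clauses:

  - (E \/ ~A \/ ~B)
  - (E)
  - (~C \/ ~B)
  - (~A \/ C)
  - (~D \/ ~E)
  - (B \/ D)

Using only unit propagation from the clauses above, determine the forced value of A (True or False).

(E) stands alone — E = True.
In (~E \/ ~D), ~E is now false; ~D must hold, so D = False.
From (B \/ D) and D = False: B = True.
In (~C \/ ~B), ~B is now false; ~C must hold, so C = False.
(~A \/ C): since C = False, the clause reduces to (~A). A = False.

False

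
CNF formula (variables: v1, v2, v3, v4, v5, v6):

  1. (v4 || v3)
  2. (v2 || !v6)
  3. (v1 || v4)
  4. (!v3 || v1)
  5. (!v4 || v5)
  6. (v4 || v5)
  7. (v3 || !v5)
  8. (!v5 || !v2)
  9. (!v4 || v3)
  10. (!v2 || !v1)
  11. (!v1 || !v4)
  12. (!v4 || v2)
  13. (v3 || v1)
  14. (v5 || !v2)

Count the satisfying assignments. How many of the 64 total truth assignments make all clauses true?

1

Satisfying assignments:
  v1=T v2=F v3=T v4=F v5=T v6=F
That's 1 in total.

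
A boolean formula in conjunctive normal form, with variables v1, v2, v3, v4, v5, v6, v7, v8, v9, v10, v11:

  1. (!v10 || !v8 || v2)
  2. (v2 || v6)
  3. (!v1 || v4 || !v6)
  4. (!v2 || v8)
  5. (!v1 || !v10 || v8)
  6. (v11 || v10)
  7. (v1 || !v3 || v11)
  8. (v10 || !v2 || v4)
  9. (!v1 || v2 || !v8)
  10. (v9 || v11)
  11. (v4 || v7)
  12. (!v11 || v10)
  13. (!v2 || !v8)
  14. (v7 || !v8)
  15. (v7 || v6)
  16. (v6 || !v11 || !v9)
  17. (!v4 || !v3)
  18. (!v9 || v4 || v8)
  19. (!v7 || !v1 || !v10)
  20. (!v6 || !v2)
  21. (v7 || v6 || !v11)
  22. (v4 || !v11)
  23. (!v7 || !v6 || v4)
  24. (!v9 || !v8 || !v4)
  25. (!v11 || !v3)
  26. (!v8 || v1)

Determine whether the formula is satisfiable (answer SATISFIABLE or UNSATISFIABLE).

Pure literal: v3 appears only negated; assign v3 = False.
Branch on v1: take v1 = False.
  then v8 is forced to False.
  then v2 is forced to False.
  then v6 is forced to True.
Try v4 = True.
For the remaining variables, v5 = True, v7 = False, v9 = False, v10 = True, v11 = True works.
Every clause has at least one true literal under this assignment.
So v1 = 0  v2 = 0  v3 = 0  v4 = 1  v5 = 1  v6 = 1  v7 = 0  v8 = 0  v9 = 0  v10 = 1  v11 = 1 is a satisfying assignment.

SATISFIABLE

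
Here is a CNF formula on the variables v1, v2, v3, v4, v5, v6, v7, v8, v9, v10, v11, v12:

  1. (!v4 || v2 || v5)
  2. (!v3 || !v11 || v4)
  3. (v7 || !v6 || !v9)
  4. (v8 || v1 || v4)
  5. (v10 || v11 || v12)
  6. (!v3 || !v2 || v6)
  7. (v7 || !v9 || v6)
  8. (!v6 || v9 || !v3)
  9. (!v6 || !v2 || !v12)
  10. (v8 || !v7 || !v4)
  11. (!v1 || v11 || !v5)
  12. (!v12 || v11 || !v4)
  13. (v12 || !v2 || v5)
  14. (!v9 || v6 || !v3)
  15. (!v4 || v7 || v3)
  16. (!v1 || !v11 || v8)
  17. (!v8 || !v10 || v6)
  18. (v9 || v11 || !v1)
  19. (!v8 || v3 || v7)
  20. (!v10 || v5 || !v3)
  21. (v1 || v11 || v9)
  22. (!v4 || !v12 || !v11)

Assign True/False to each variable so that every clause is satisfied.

Try v1 = False.
The remaining clauses are satisfied by v2 = False, v3 = False, v4 = False, v5 = False, v6 = True, v7 = True, v8 = True, v9 = True, v10 = False, v11 = False, v12 = True.

v1=F  v2=F  v3=F  v4=F  v5=F  v6=T  v7=T  v8=T  v9=T  v10=F  v11=F  v12=T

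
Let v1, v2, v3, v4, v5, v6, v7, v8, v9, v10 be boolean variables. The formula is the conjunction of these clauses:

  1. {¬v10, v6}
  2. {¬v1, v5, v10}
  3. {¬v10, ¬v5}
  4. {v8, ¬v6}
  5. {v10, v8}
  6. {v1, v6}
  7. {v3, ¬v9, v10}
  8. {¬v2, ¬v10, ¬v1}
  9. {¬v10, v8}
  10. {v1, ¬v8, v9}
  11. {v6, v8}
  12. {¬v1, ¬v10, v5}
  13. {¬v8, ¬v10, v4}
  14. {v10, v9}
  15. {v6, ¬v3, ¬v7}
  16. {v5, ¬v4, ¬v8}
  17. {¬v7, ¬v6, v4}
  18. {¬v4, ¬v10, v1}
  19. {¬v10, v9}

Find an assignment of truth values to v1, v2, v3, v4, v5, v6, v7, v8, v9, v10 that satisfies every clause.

Pure literal: v2 appears only negated; assign v2 = False.
Pure literal: v7 appears only negated; assign v7 = False.
Try v1 = False.
  then v6 is forced to True.
  then v8 is forced to True.
  then v9 is forced to True.
Set v3 = True and propagate.
Try v4 = False.
  then v10 is forced to False.
v5 is now unconstrained; take v5 = True.

v1=False, v2=False, v3=True, v4=False, v5=True, v6=True, v7=False, v8=True, v9=True, v10=False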